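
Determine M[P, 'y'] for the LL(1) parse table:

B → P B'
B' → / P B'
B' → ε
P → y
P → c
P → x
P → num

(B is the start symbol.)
To find M[P, 'y'], we find productions for P where 'y' is in the predict set (PREDICT(N → α) = (FIRST(α) \ {ε}) ∪ (FOLLOW(N) if α ⇒* ε)).

P → y: PREDICT = { 'y' }
  'y' is in predict set, so this production goes in M[P, 'y']
P → c: PREDICT = { 'c' }
P → x: PREDICT = { 'x' }
P → num: PREDICT = { 'num' }

M[P, 'y'] = P → y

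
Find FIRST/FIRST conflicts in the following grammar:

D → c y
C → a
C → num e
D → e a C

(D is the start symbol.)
No FIRST/FIRST conflicts.

A FIRST/FIRST conflict occurs when two productions N → α and N → β for the same non-terminal have FIRST(α) ∩ FIRST(β) ≠ ∅ (with ε ∈ FIRST of a nullable right-hand side, so two nullable alternatives also conflict).

Productions for D:
  D → c y: FIRST = { 'c' }
  D → e a C: FIRST = { 'e' }
Productions for C:
  C → a: FIRST = { 'a' }
  C → num e: FIRST = { 'num' }

All alternatives of each non-terminal have pairwise disjoint FIRST sets.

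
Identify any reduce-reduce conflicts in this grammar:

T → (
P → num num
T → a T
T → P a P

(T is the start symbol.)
Augment with T' → T and build the canonical LR(0) collection (I0 = CLOSURE({[T' → . T]}), then GOTO on every symbol after a dot until no new states appear). It has 10 states:
  I0: { [P → . num num], [T → . (], [T → . P a P], [T → . a T], [T' → . T] }  — shift
  I1: { [T → ( .] }  — reduce
  I2: { [T → P . a P] }  — shift
  I3: { [T' → T .] }  — accept
  I4: { [P → . num num], [T → . (], [T → . P a P], [T → . a T], [T → a . T] }  — shift
  I5: { [P → num . num] }  — shift
  I6: { [P → num num .] }  — reduce
  I7: { [T → a T .] }  — reduce
  I8: { [P → . num num], [T → P a . P] }  — shift
  I9: { [T → P a P .] }  — reduce

No state contains more than one complete item.

Answer: No reduce-reduce conflicts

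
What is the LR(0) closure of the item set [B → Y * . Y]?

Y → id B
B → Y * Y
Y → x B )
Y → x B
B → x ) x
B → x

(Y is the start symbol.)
To compute CLOSURE, for each item [A → α.Bβ] where B is a non-terminal, add [B → .γ] for all productions B → γ; repeat for the newly added items until nothing changes.

Start with: [B → Y * . Y]
  [B → Y * . Y] has the dot before Y: add [Y → . id B], [Y → . x B )], [Y → . x B]
No further items can be added.

CLOSURE = { [B → Y * . Y], [Y → . id B], [Y → . x B )], [Y → . x B] }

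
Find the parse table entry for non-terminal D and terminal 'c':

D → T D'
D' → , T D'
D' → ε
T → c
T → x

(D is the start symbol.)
To find M[D, 'c'], we find productions for D where 'c' is in the predict set (PREDICT(N → α) = (FIRST(α) \ {ε}) ∪ (FOLLOW(N) if α ⇒* ε)).

Relevant sets:
  FIRST(T) = { 'c', 'x' }

D → T D': PREDICT = { 'c', 'x' }
  'c' is in predict set, so this production goes in M[D, 'c']

M[D, 'c'] = D → T D'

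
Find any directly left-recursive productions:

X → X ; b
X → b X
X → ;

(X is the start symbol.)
X → X ; b: LEFT RECURSIVE (starts with X)
X → b X: starts with b
X → ;: starts with ';'

The grammar has direct left recursion on: X.

Answer: Yes, X is left-recursive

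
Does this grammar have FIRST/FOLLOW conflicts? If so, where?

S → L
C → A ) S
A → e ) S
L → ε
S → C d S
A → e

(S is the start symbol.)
A FIRST/FOLLOW conflict occurs when a non-terminal N has a nullable alternative N → β (β ⇒* ε) and another alternative N → α with FIRST(α) ∩ FOLLOW(N) ≠ ∅: on such a lookahead the parser cannot decide between expanding α and letting N vanish via β.

Nullable non-terminals: L, S.
FIRST sets used below: FIRST(L) = { ε }, FIRST(C) = { 'e' }
L has a nullable alternative but only one production, so nothing to check.

S: nullable alternative(s) S → L; FOLLOW(S) = { $, ')', 'd' }
  S → L: FIRST \ {ε} = { } — this is the only nullable alternative, skip
  S → C d S: FIRST \ {ε} = { 'e' } — disjoint from FOLLOW(S)

A, C have no nullable alternative, so no FIRST/FOLLOW check is needed there.

No FIRST/FOLLOW conflicts found.

Answer: No FIRST/FOLLOW conflicts.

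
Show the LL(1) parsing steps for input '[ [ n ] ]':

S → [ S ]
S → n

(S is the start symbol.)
LL(1) parsing maintains a stack (initially the start symbol over $) and the input. At each step: if the stack top is a terminal, match it against the current input token; if it is a non-terminal N, replace it with the RHS of M[N, lookahead] (the unique production whose predict set contains the lookahead).

Stack is shown with the top on the left.

Stack      Input        Action
------------------------------
S $        [ [ n ] ] $  output S → [ S ]
[ S ] $    [ [ n ] ] $  match '['
S ] $      [ n ] ] $    output S → [ S ]
[ S ] ] $  [ n ] ] $    match '['
S ] ] $    n ] ] $      output S → n
n ] ] $    n ] ] $      match 'n'
] ] $      ] ] $        match ']'
] $        ] $          match ']'
$          $            accept

The string is accepted.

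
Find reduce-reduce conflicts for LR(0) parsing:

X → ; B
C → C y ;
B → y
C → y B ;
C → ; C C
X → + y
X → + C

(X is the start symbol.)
A reduce-reduce conflict occurs when an LR(0) state has two complete items [A → α .] and [B → β .] — both call for a reduction, and with no lookahead the parser cannot choose between them.

Augment with X' → X and build the canonical LR(0) collection (I0 = CLOSURE({[X' → . X]}), then GOTO on every symbol after a dot until no new states appear). It has 17 states:
  I0: { [X → . + C], [X → . + y], [X → . ; B], [X' → . X] }  — shift
  I1: { [C → . ; C C], [C → . C y ;], [C → . y B ;], [X → + . C], [X → + . y] }  — shift
  I2: { [B → . y], [X → ; . B] }  — shift
  I3: { [X' → X .] }  — accept
  I4: { [X → ; B .] }  — reduce
  I5: { [B → y .] }  — reduce
  I6: { [C → . ; C C], [C → . C y ;], [C → . y B ;], [C → ; . C C] }  — shift
  I7: { [C → C . y ;], [X → + C .] }  — shift, reduce
  I8: { [B → . y], [C → y . B ;], [X → + y .] }  — shift, reduce
  I9: { [C → y B . ;] }  — shift
  I10: { [C → y B ; .] }  — reduce
  I11: { [C → C y . ;] }  — shift
  I12: { [C → C y ; .] }  — reduce
  I13: { [C → . ; C C], [C → . C y ;], [C → . y B ;], [C → ; C . C], [C → C . y ;] }  — shift
  I14: { [B → . y], [C → y . B ;] }  — shift
  I15: { [C → ; C C .], [C → C . y ;] }  — shift, reduce
  I16: { [B → . y], [C → C y . ;], [C → y . B ;] }  — shift

No state contains more than one complete item.

Answer: No reduce-reduce conflicts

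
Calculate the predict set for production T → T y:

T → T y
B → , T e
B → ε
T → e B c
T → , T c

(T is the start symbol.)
PREDICT(T → T y) = (FIRST(RHS) \ {ε}) ∪ (FOLLOW(T) if ε ∈ FIRST(RHS), i.e. RHS ⇒* ε)
FIRST(T) = { ',', 'e' }
FIRST(T y) = { ',', 'e' }
ε ∉ FIRST(T y), so FOLLOW(T) is not added.
PREDICT(T → T y) = { ',', 'e' }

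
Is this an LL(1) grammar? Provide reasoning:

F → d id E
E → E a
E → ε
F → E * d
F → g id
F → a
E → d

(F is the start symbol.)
No. Predict set conflict for F: { 'd' }

A grammar is LL(1) if for each non-terminal N with multiple productions, the predict sets of those productions are pairwise disjoint, where PREDICT(N → α) = (FIRST(α) \ {ε}) ∪ (FOLLOW(N) if α ⇒* ε).

Relevant sets:
  FIRST(E) = { 'a', 'd', ε }
  FOLLOW(E) = { $, '*', 'a' }

For F:
  PREDICT(F → d id E) = { 'd' }
  PREDICT(F → E '*' d) = { '*', 'a', 'd' }
  PREDICT(F → g id) = { 'g' }
  PREDICT(F → a) = { 'a' }
For E:
  PREDICT(E → E a) = { 'a', 'd' }
  PREDICT(E → ε) = { $, '*', 'a' }
  PREDICT(E → d) = { 'd' }

Conflict found: Predict set conflict for F: { 'd' }
The grammar is NOT LL(1).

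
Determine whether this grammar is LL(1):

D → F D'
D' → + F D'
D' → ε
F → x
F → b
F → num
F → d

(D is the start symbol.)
A grammar is LL(1) if for each non-terminal N with multiple productions, the predict sets of those productions are pairwise disjoint, where PREDICT(N → α) = (FIRST(α) \ {ε}) ∪ (FOLLOW(N) if α ⇒* ε).

Relevant sets:
  FOLLOW(D') = { $ }

For D':
  PREDICT(D' → '+' F D') = { '+' }
  PREDICT(D' → ε) = { $ }
For F:
  PREDICT(F → x) = { 'x' }
  PREDICT(F → b) = { 'b' }
  PREDICT(F → num) = { 'num' }
  PREDICT(F → d) = { 'd' }
D has a single production, so nothing to check there.

All predict sets are disjoint. The grammar IS LL(1).

Answer: Yes, the grammar is LL(1).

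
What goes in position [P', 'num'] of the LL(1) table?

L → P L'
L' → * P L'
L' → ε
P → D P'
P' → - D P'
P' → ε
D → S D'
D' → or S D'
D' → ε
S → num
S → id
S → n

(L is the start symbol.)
To find M[P', 'num'], we find productions for P' where 'num' is in the predict set (PREDICT(N → α) = (FIRST(α) \ {ε}) ∪ (FOLLOW(N) if α ⇒* ε)).

Relevant sets:
  FOLLOW(P') = { $, '*' }

P' → - D P': PREDICT = { '-' }
P' → ε: PREDICT = { $, '*' }

M[P', 'num'] is empty (no production applies)

Answer: Empty (error entry)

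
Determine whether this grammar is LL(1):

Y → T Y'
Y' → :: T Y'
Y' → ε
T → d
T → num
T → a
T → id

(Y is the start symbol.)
A grammar is LL(1) if for each non-terminal N with multiple productions, the predict sets of those productions are pairwise disjoint, where PREDICT(N → α) = (FIRST(α) \ {ε}) ∪ (FOLLOW(N) if α ⇒* ε).

Relevant sets:
  FOLLOW(Y') = { $ }

For Y':
  PREDICT(Y' → :: T Y') = { '::' }
  PREDICT(Y' → ε) = { $ }
For T:
  PREDICT(T → d) = { 'd' }
  PREDICT(T → num) = { 'num' }
  PREDICT(T → a) = { 'a' }
  PREDICT(T → id) = { 'id' }
Y has a single production, so nothing to check there.

All predict sets are disjoint. The grammar IS LL(1).

Answer: Yes, the grammar is LL(1).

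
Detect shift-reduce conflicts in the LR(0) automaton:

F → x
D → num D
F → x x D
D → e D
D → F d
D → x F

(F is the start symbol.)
A shift-reduce conflict occurs when an LR(0) state has both:
  - a complete (reduce) item [A → α .] (dot at the end), and
  - a shift item [B → β . c γ] (dot before a terminal).

Augment with F' → F and build the canonical LR(0) collection (I0 = CLOSURE({[F' → . F]}), then GOTO on every symbol after a dot until no new states appear). It has 16 states:
  I0: { [F → . x x D], [F → . x], [F' → . F] }  — shift
  I1: { [F' → F .] }  — accept
  I2: { [F → x . x D], [F → x .] }  — shift, reduce
  I3: { [D → . F d], [D → . e D], [D → . num D], [D → . x F], [F → . x x D], [F → . x], [F → x x . D] }  — shift
  I4: { [F → x x D .] }  — reduce
  I5: { [D → F . d] }  — shift
  I6: { [D → . F d], [D → . e D], [D → . num D], [D → . x F], [D → e . D], [F → . x x D], [F → . x] }  — shift
  I7: { [D → . F d], [D → . e D], [D → . num D], [D → . x F], [D → num . D], [F → . x x D], [F → . x] }  — shift
  I8: { [D → x . F], [F → . x x D], [F → . x], [F → x . x D], [F → x .] }  — shift, reduce
  I9: { [D → x F .] }  — reduce
  I10: { [D → . F d], [D → . e D], [D → . num D], [D → . x F], [F → . x x D], [F → . x], [F → x . x D], [F → x .], [F → x x . D] }  — shift, reduce
  I11: { [D → . F d], [D → . e D], [D → . num D], [D → . x F], [D → x . F], [F → . x x D], [F → . x], [F → x . x D], [F → x .], [F → x x . D] }  — shift, reduce
  I12: { [D → F . d], [D → x F .] }  — shift, reduce
  I13: { [D → F d .] }  — reduce
  I14: { [D → num D .] }  — reduce
  I15: { [D → e D .] }  — reduce

I2 contains reduce item [F → x .] and shift item [F → x . x D] — shift-reduce conflict.
I8 contains reduce item [F → x .] and shift items [F → . x], [F → . x x D], [F → x . x D] — shift-reduce conflict.
I10 contains reduce item [F → x .] and shift items [D → . e D], [D → . num D], [D → . x F], [F → . x], [F → . x x D], [F → x . x D] — shift-reduce conflict.
I11 contains reduce item [F → x .] and shift items [D → . e D], [D → . num D], [D → . x F], [F → . x], [F → . x x D], [F → x . x D] — shift-reduce conflict.
I12 contains reduce item [D → x F .] and shift item [D → F . d] — shift-reduce conflict.

Answer: Yes — I2: [F → x .] vs [F → x . x D]; I8: [F → x .] vs [F → . x]; I10: [F → x .] vs [D → . e D]; I11: [F → x .] vs [D → . e D]; I12: [D → x F .] vs [D → F . d]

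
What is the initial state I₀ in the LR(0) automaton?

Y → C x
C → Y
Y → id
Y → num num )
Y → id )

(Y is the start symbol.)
{ [C → . Y], [Y → . C x], [Y → . id )], [Y → . id], [Y → . num num )], [Y' → . Y] }

First, augment the grammar with Y' → Y
I₀ = CLOSURE({ [Y' → . Y] }):
  [Y' → . Y] has the dot before Y: add [Y → . C x], [Y → . id], [Y → . num num )], [Y → . id )]
  [Y → . C x] has the dot before C: add [C → . Y]
No further items can be added.

I₀ = { [C → . Y], [Y → . C x], [Y → . id )], [Y → . id], [Y → . num num )], [Y' → . Y] }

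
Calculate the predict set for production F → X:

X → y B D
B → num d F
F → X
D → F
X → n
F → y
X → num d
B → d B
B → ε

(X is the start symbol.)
PREDICT(F → X) = (FIRST(RHS) \ {ε}) ∪ (FOLLOW(F) if ε ∈ FIRST(RHS), i.e. RHS ⇒* ε)
FIRST(X) = { 'n', 'num', 'y' }
FIRST(X) = { 'n', 'num', 'y' }
ε ∉ FIRST(X), so FOLLOW(F) is not added.
PREDICT(F → X) = { 'n', 'num', 'y' }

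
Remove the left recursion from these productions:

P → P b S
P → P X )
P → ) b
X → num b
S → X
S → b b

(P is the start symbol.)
P → ) b P'
P' → b S P'
P' → X ) P'
P' → ε
X → num b
S → X
S → b b

P is directly left-recursive. The standard transformation for
  A → A α₁ | ... | A α_m | β₁ | ... | β_n
is
  A  → β₁ A' | ... | β_n A'
  A' → α₁ A' | ... | α_m A' | ε

P → ) b becomes P → ) b P'
P → P b S becomes P' → b S P'
P → P X ) becomes P' → X ) P'
Add P' → ε

Productions for other non-terminals are unchanged:
  X → num b
  S → X
  S → b b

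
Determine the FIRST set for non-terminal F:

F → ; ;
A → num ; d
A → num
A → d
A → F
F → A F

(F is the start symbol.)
FIRST sets of the other non-terminals involved (by the same procedure, iterated to a fixed point):
  FIRST(A) = { ';', 'd', 'num' }

From F → ; ;:
  - ';' is a terminal: add ';' and stop
From F → A F:
  - A is a non-terminal: add FIRST(A) \ {ε} = { ';', 'd', 'num' }
    A is not nullable, so stop

Collecting: FIRST(F) = { ';', 'd', 'num' }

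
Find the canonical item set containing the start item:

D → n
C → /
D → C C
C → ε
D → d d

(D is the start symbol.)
{ [C → . /], [C → .], [D → . C C], [D → . d d], [D → . n], [D' → . D] }

First, augment the grammar with D' → D
I₀ = CLOSURE({ [D' → . D] }):
  [D' → . D] has the dot before D: add [D → . n], [D → . C C], [D → . d d]
  [D → . C C] has the dot before C: add [C → . /], [C → .]
No further items can be added.

I₀ = { [C → . /], [C → .], [D → . C C], [D → . d d], [D → . n], [D' → . D] }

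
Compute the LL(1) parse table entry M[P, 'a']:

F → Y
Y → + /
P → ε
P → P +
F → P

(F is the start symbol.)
To find M[P, 'a'], we find productions for P where 'a' is in the predict set (PREDICT(N → α) = (FIRST(α) \ {ε}) ∪ (FOLLOW(N) if α ⇒* ε)).

Relevant sets:
  FIRST(P) = { '+', ε }
  FOLLOW(P) = { $, '+' }

P → ε: PREDICT = { $, '+' }
P → P +: PREDICT = { '+' }

M[P, 'a'] is empty (no production applies)

Answer: Empty (error entry)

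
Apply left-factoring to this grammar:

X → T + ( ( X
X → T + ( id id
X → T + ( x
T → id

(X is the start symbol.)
X → T + ( X'
X' → ( X
X' → id id
X' → x
T → id

Left-factoring transforms A → αβ₁ | αβ₂ into A → αA' and A' → β₁ | β₂
(α is the longest common prefix among the alternatives). Repeat until
no nonterminal has two alternatives with a common prefix.

Round 1: X has alternatives sharing prefix 'T + ('. Introduce X': X → T + ( X'
  Add: X' → ( X
  Add: X' → id id
  Add: X' → x

No remaining common prefixes — done.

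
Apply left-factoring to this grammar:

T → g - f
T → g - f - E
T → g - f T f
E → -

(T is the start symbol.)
Left-factoring transforms A → αβ₁ | αβ₂ into A → αA' and A' → β₁ | β₂
(α is the longest common prefix among the alternatives). Repeat until
no nonterminal has two alternatives with a common prefix.

Round 1: T has alternatives sharing prefix 'g - f'. Introduce T': T → g - f T'
  Add: T' → ε
  Add: T' → - E
  Add: T' → T f

No remaining common prefixes — done.

Resulting grammar:
T → g - f T'
T' → ε
T' → - E
T' → T f
E → -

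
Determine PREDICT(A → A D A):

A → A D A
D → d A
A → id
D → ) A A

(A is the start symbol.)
{ 'id' }

PREDICT(A → A D A) = (FIRST(RHS) \ {ε}) ∪ (FOLLOW(A) if ε ∈ FIRST(RHS), i.e. RHS ⇒* ε)
FIRST(A) = { 'id' }
FIRST(A D A) = { 'id' }
ε ∉ FIRST(A D A), so FOLLOW(A) is not added.
PREDICT(A → A D A) = { 'id' }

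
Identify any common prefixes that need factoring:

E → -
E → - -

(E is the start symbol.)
Yes, E has productions with common prefix '-'

Left-factoring is needed when two productions for the same non-terminal
share a common prefix on the right-hand side.

Productions for E:
  E → -
  E → - -

Found common prefix '-' in productions for E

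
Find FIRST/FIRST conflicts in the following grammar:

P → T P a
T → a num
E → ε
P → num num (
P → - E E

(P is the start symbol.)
No FIRST/FIRST conflicts.

A FIRST/FIRST conflict occurs when two productions N → α and N → β for the same non-terminal have FIRST(α) ∩ FIRST(β) ≠ ∅ (with ε ∈ FIRST of a nullable right-hand side, so two nullable alternatives also conflict).

FIRST sets of the non-terminals at (or reachable through a nullable prefix from) the front of some alternative:
  FIRST(T) = { 'a' }

Productions for P:
  P → T P a: FIRST = { 'a' }
  P → num num (: FIRST = { 'num' }
  P → - E E: FIRST = { '-' }
T, E have only one production, so no FIRST/FIRST conflict is possible there.

All alternatives of each non-terminal have pairwise disjoint FIRST sets.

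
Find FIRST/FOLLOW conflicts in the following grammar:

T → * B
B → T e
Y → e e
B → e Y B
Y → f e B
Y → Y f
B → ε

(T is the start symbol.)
Yes. B → T e with FOLLOW(B) on { '*' }; B → e Y B with FOLLOW(B) on { 'e' }

A FIRST/FOLLOW conflict occurs when a non-terminal N has a nullable alternative N → β (β ⇒* ε) and another alternative N → α with FIRST(α) ∩ FOLLOW(N) ≠ ∅: on such a lookahead the parser cannot decide between expanding α and letting N vanish via β.

Nullable non-terminals: B.
FIRST sets used below: FIRST(T) = { '*' }

B: nullable alternative(s) B → ε; FOLLOW(B) = { $, '*', 'e', 'f' }
  B → T e: FIRST \ {ε} = { '*' } — overlaps FOLLOW(B) on { '*' }: CONFLICT
  B → e Y B: FIRST \ {ε} = { 'e' } — overlaps FOLLOW(B) on { 'e' }: CONFLICT
  B → ε: FIRST \ {ε} = { } — this is the only nullable alternative, skip

T, Y have no nullable alternative, so no FIRST/FOLLOW check is needed there.

So the grammar has 2 FIRST/FOLLOW conflicts (marked CONFLICT above).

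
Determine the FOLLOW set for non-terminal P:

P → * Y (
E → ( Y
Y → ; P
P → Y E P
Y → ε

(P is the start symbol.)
P is the start symbol, so $ ∈ FOLLOW(P).
In Y → ; P: P is at the end, add FOLLOW(Y)
In P → Y E P: P is at the end; this adds FOLLOW(P) to itself — nothing new

The FOLLOW sets referred to above (computed the same way, to a fixed point):
  FOLLOW(Y) = { '(', '*', ';' }

Taking the union: FOLLOW(P) = { $, '(', '*', ';' }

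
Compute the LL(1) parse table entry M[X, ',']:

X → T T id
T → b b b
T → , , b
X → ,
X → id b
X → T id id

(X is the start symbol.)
X → T T id, X → ,, X → T id id

To find M[X, ','], we find productions for X where ',' is in the predict set (PREDICT(N → α) = (FIRST(α) \ {ε}) ∪ (FOLLOW(N) if α ⇒* ε)).

Relevant sets:
  FIRST(T) = { ',', 'b' }

X → T T id: PREDICT = { ',', 'b' }
  ',' is in predict set, so this production goes in M[X, ',']
X → ,: PREDICT = { ',' }
  ',' is in predict set, so this production goes in M[X, ',']
X → id b: PREDICT = { 'id' }
X → T id id: PREDICT = { ',', 'b' }
  ',' is in predict set, so this production goes in M[X, ',']

M[X, ','] = X → T T id, X → ,, X → T id id  (a multiply-defined cell — the grammar is not LL(1))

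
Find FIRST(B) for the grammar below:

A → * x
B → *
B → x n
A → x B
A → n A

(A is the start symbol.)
{ '*', 'x' }

To compute FIRST(B), examine every production with B on the left-hand side, reading each right-hand side left to right until a non-nullable symbol is reached.

From B → *:
  - '*' is a terminal: add '*' and stop
From B → x n:
  - x is a terminal: add 'x' and stop

Collecting: FIRST(B) = { '*', 'x' }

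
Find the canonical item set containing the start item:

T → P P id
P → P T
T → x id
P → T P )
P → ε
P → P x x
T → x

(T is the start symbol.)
First, augment the grammar with T' → T
I₀ = CLOSURE({ [T' → . T] }):
  [T' → . T] has the dot before T: add [T → . P P id], [T → . x id], [T → . x]
  [T → . P P id] has the dot before P: add [P → . P T], [P → . T P )], [P → .], [P → . P x x]
No further items can be added.

I₀ = { [P → . P T], [P → . P x x], [P → . T P )], [P → .], [T → . P P id], [T → . x id], [T → . x], [T' → . T] }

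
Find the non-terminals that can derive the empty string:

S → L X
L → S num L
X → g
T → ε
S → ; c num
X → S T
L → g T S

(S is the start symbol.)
{ 'T' }

ε-productions: T → ε
So T is immediately nullable.
No further non-terminal can be added: every production for the remaining non-terminals contains a terminal or a non-nullable non-terminal.
Nullable = { 'T' }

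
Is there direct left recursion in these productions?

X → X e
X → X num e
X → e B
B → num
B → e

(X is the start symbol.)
Yes, X is left-recursive

X → X e: LEFT RECURSIVE (starts with X)
X → X num e: LEFT RECURSIVE (starts with X)
X → e B: starts with e
B → num: starts with num
B → e: starts with e

The grammar has direct left recursion on: X.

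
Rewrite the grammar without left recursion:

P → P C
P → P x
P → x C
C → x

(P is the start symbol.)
P is directly left-recursive. The standard transformation for
  A → A α₁ | ... | A α_m | β₁ | ... | β_n
is
  A  → β₁ A' | ... | β_n A'
  A' → α₁ A' | ... | α_m A' | ε

P → x C becomes P → x C P'
P → P C becomes P' → C P'
P → P x becomes P' → x P'
Add P' → ε

Productions for other non-terminals are unchanged:
  C → x

Resulting grammar:
P → x C P'
P' → C P'
P' → x P'
P' → ε
C → x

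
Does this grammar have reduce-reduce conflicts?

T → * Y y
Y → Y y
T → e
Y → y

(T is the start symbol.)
Yes — I6: [T → * Y y .] vs [Y → Y y .]

Augment with T' → T and build the canonical LR(0) collection (I0 = CLOSURE({[T' → . T]}), then GOTO on every symbol after a dot until no new states appear). It has 7 states:
  I0: { [T → . * Y y], [T → . e], [T' → . T] }  — shift
  I1: { [T → * . Y y], [Y → . Y y], [Y → . y] }  — shift
  I2: { [T' → T .] }  — accept
  I3: { [T → e .] }  — reduce
  I4: { [T → * Y . y], [Y → Y . y] }  — shift
  I5: { [Y → y .] }  — reduce
  I6: { [T → * Y y .], [Y → Y y .] }  — 2 reduces

I6 contains complete items [T → * Y y .], [Y → Y y .] — reduce-reduce conflict.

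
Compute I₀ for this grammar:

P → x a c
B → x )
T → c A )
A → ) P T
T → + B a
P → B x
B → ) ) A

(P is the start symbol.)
{ [B → . ) ) A], [B → . x )], [P → . B x], [P → . x a c], [P' → . P] }

First, augment the grammar with P' → P
I₀ = CLOSURE({ [P' → . P] }):
  [P' → . P] has the dot before P: add [P → . x a c], [P → . B x]
  [P → . B x] has the dot before B: add [B → . x )], [B → . ) ) A]
No further items can be added.

I₀ = { [B → . ) ) A], [B → . x )], [P → . B x], [P → . x a c], [P' → . P] }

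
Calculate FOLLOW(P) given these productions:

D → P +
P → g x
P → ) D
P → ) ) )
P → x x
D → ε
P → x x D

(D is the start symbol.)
{ '+' }

In D → P +: P is followed by '+', add FIRST('+') \ {ε} = { '+' }

Taking the union: FOLLOW(P) = { '+' }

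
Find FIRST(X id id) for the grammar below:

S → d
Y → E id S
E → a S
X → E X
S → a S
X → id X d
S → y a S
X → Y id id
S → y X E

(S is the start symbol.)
FIRST sets of the non-terminals involved (from the grammar, by fixed-point iteration):
  FIRST(X) = { 'a', 'id' }

To compute FIRST(X id id), process the symbols left to right:
Symbol X is a non-terminal. Add FIRST(X) \ {ε} = { 'a', 'id' }
X is not nullable (ε ∉ FIRST(X)), so stop here.
FIRST(X id id) = { 'a', 'id' }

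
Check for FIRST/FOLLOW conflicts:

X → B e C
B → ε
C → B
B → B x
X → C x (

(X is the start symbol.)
Yes. B → B x with FOLLOW(B) on { 'x' }

A FIRST/FOLLOW conflict occurs when a non-terminal N has a nullable alternative N → β (β ⇒* ε) and another alternative N → α with FIRST(α) ∩ FOLLOW(N) ≠ ∅: on such a lookahead the parser cannot decide between expanding α and letting N vanish via β.

Nullable non-terminals: B, C.
FIRST sets used below: FIRST(B) = { 'x', ε }

B: nullable alternative(s) B → ε; FOLLOW(B) = { $, 'e', 'x' }
  B → ε: FIRST \ {ε} = { } — this is the only nullable alternative, skip
  B → B x: FIRST \ {ε} = { 'x' } — overlaps FOLLOW(B) on { 'x' }: CONFLICT
C has a nullable alternative but only one production, so nothing to check.

X has no nullable alternative, so no FIRST/FOLLOW check is needed there.

So the grammar has 1 FIRST/FOLLOW conflict (marked CONFLICT above).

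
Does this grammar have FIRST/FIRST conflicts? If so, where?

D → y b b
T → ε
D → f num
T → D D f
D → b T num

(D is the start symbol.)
FIRST sets of the non-terminals at (or reachable through a nullable prefix from) the front of some alternative:
  FIRST(D) = { 'b', 'f', 'y' }

Productions for D:
  D → y b b: FIRST = { 'y' }
  D → f num: FIRST = { 'f' }
  D → b T num: FIRST = { 'b' }
Productions for T:
  T → ε: FIRST = { ε }
  T → D D f: FIRST = { 'b', 'f', 'y' }

All alternatives of each non-terminal have pairwise disjoint FIRST sets.

Answer: No FIRST/FIRST conflicts.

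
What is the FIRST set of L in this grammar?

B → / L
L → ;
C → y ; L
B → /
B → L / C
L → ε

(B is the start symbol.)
{ ';', ε }

To compute FIRST(L), examine every production with L on the left-hand side, reading each right-hand side left to right until a non-nullable symbol is reached.

From L → ;:
  - ';' is a terminal: add ';' and stop
From L → ε:
  - ε-production, so ε ∈ FIRST(L)

Collecting: FIRST(L) = { ';', ε }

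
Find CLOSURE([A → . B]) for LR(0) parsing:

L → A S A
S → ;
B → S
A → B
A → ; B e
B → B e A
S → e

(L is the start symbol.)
To compute CLOSURE, for each item [A → α.Bβ] where B is a non-terminal, add [B → .γ] for all productions B → γ; repeat for the newly added items until nothing changes.

Start with: [A → . B]
  [A → . B] has the dot before B: add [B → . S], [B → . B e A]
  [B → . S] has the dot before S: add [S → . ;], [S → . e]
No further items can be added.

CLOSURE = { [A → . B], [B → . B e A], [B → . S], [S → . ;], [S → . e] }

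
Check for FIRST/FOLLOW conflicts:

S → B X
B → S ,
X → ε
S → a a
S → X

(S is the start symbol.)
Yes. S → B X with FOLLOW(S) on { ',' }

A FIRST/FOLLOW conflict occurs when a non-terminal N has a nullable alternative N → β (β ⇒* ε) and another alternative N → α with FIRST(α) ∩ FOLLOW(N) ≠ ∅: on such a lookahead the parser cannot decide between expanding α and letting N vanish via β.

Nullable non-terminals: S, X.
FIRST sets used below: FIRST(B) = { ',', 'a' }, FIRST(X) = { ε }

S: nullable alternative(s) S → X; FOLLOW(S) = { $, ',' }
  S → B X: FIRST \ {ε} = { ',', 'a' } — overlaps FOLLOW(S) on { ',' }: CONFLICT
  S → a a: FIRST \ {ε} = { 'a' } — disjoint from FOLLOW(S)
  S → X: FIRST \ {ε} = { } — this is the only nullable alternative, skip
X has a nullable alternative but only one production, so nothing to check.

B has no nullable alternative, so no FIRST/FOLLOW check is needed there.

So the grammar has 1 FIRST/FOLLOW conflict (marked CONFLICT above).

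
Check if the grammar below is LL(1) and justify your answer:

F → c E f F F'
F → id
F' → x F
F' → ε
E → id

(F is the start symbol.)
A grammar is LL(1) if for each non-terminal N with multiple productions, the predict sets of those productions are pairwise disjoint, where PREDICT(N → α) = (FIRST(α) \ {ε}) ∪ (FOLLOW(N) if α ⇒* ε).

Relevant sets:
  FOLLOW(F') = { $, 'x' }

For F:
  PREDICT(F → c E f F F') = { 'c' }
  PREDICT(F → id) = { 'id' }
For F':
  PREDICT(F' → x F) = { 'x' }
  PREDICT(F' → ε) = { $, 'x' }
E has a single production, so nothing to check there.

Conflict found: Predict set conflict for F': { 'x' }
The grammar is NOT LL(1).

Answer: No. Predict set conflict for F': { 'x' }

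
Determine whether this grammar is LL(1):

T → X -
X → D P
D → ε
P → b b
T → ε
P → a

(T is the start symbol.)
A grammar is LL(1) if for each non-terminal N with multiple productions, the predict sets of those productions are pairwise disjoint, where PREDICT(N → α) = (FIRST(α) \ {ε}) ∪ (FOLLOW(N) if α ⇒* ε).

Relevant sets:
  FIRST(X) = { 'a', 'b' }
  FOLLOW(T) = { $ }

For T:
  PREDICT(T → X '-') = { 'a', 'b' }
  PREDICT(T → ε) = { $ }
For P:
  PREDICT(P → b b) = { 'b' }
  PREDICT(P → a) = { 'a' }
X, D have a single production, so nothing to check there.

All predict sets are disjoint. The grammar IS LL(1).

Answer: Yes, the grammar is LL(1).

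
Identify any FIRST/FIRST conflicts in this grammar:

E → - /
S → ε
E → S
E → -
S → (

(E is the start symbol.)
A FIRST/FIRST conflict occurs when two productions N → α and N → β for the same non-terminal have FIRST(α) ∩ FIRST(β) ≠ ∅ (with ε ∈ FIRST of a nullable right-hand side, so two nullable alternatives also conflict).

FIRST sets of the non-terminals at (or reachable through a nullable prefix from) the front of some alternative:
  FIRST(S) = { '(', ε }

Productions for E:
  E → - /: FIRST = { '-' }
  E → S: FIRST = { '(', ε }
  E → -: FIRST = { '-' }
Productions for S:
  S → ε: FIRST = { ε }
  S → (: FIRST = { '(' }

Conflict for E: E → - / and E → -
  Overlap: { '-' }

Answer: Yes. E → '-' '/' / E → '-' on { '-' }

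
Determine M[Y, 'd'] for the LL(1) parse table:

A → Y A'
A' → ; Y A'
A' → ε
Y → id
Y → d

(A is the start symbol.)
Y → d

To find M[Y, 'd'], we find productions for Y where 'd' is in the predict set (PREDICT(N → α) = (FIRST(α) \ {ε}) ∪ (FOLLOW(N) if α ⇒* ε)).

Y → id: PREDICT = { 'id' }
Y → d: PREDICT = { 'd' }
  'd' is in predict set, so this production goes in M[Y, 'd']

M[Y, 'd'] = Y → d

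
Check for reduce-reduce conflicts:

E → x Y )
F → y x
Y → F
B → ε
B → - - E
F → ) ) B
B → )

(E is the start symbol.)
Augment with E' → E and build the canonical LR(0) collection (I0 = CLOSURE({[E' → . E]}), then GOTO on every symbol after a dot until no new states appear). It has 15 states:
  I0: { [E → . x Y )], [E' → . E] }  — shift
  I1: { [E' → E .] }  — accept
  I2: { [E → x . Y )], [F → . ) ) B], [F → . y x], [Y → . F] }  — shift
  I3: { [F → ) . ) B] }  — shift
  I4: { [Y → F .] }  — reduce
  I5: { [E → x Y . )] }  — shift
  I6: { [F → y . x] }  — shift
  I7: { [F → y x .] }  — reduce
  I8: { [E → x Y ) .] }  — reduce
  I9: { [B → . )], [B → . - - E], [B → .], [F → ) ) . B] }  — shift, reduce
  I10: { [B → ) .] }  — reduce
  I11: { [B → - . - E] }  — shift
  I12: { [F → ) ) B .] }  — reduce
  I13: { [B → - - . E], [E → . x Y )] }  — shift
  I14: { [B → - - E .] }  — reduce

No state contains more than one complete item.

Answer: No reduce-reduce conflicts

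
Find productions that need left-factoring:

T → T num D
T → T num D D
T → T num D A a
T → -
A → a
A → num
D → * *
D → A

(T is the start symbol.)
Yes, T has productions with common prefix 'T num D'

Left-factoring is needed when two productions for the same non-terminal
share a common prefix on the right-hand side.

Productions for T:
  T → T num D
  T → T num D D
  T → T num D A a
  T → -
Productions for A:
  A → a
  A → num
Productions for D:
  D → * *
  D → A

Found common prefix 'T num D' in productions for T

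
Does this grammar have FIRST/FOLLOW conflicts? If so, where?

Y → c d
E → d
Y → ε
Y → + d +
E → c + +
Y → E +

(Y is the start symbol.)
No FIRST/FOLLOW conflicts.

A FIRST/FOLLOW conflict occurs when a non-terminal N has a nullable alternative N → β (β ⇒* ε) and another alternative N → α with FIRST(α) ∩ FOLLOW(N) ≠ ∅: on such a lookahead the parser cannot decide between expanding α and letting N vanish via β.

Nullable non-terminals: Y.
FIRST sets used below: FIRST(E) = { 'c', 'd' }

Y: nullable alternative(s) Y → ε; FOLLOW(Y) = { $ }
  Y → c d: FIRST \ {ε} = { 'c' } — disjoint from FOLLOW(Y)
  Y → ε: FIRST \ {ε} = { } — this is the only nullable alternative, skip
  Y → + d +: FIRST \ {ε} = { '+' } — disjoint from FOLLOW(Y)
  Y → E +: FIRST \ {ε} = { 'c', 'd' } — disjoint from FOLLOW(Y)

E has no nullable alternative, so no FIRST/FOLLOW check is needed there.

No FIRST/FOLLOW conflicts found.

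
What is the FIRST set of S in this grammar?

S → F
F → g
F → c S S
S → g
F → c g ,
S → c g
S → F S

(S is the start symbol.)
To compute FIRST(S), examine every production with S on the left-hand side, reading each right-hand side left to right until a non-nullable symbol is reached.

FIRST sets of the other non-terminals involved (by the same procedure, iterated to a fixed point):
  FIRST(F) = { 'c', 'g' }

From S → F:
  - F is a non-terminal: add FIRST(F) \ {ε} = { 'c', 'g' }
    F is not nullable, so stop
From S → g:
  - g is a terminal: add 'g' and stop
From S → c g:
  - c is a terminal: add 'c' and stop
From S → F S:
  - F is a non-terminal: add FIRST(F) \ {ε} = { 'c', 'g' }
    F is not nullable, so stop

Collecting: FIRST(S) = { 'c', 'g' }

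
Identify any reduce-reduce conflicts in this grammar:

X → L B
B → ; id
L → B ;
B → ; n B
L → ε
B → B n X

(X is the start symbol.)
A reduce-reduce conflict occurs when an LR(0) state has two complete items [A → α .] and [B → β .] — both call for a reduction, and with no lookahead the parser cannot choose between them.

Augment with X' → X and build the canonical LR(0) collection (I0 = CLOSURE({[X' → . X]}), then GOTO on every symbol after a dot until no new states appear). It has 12 states:
  I0: { [B → . ; id], [B → . ; n B], [B → . B n X], [L → . B ;], [L → .], [X → . L B], [X' → . X] }  — shift, reduce
  I1: { [B → ; . id], [B → ; . n B] }  — shift
  I2: { [B → B . n X], [L → B . ;] }  — shift
  I3: { [B → . ; id], [B → . ; n B], [B → . B n X], [X → L . B] }  — shift
  I4: { [X' → X .] }  — accept
  I5: { [B → B . n X], [X → L B .] }  — shift, reduce
  I6: { [B → . ; id], [B → . ; n B], [B → . B n X], [B → B n . X], [L → . B ;], [L → .], [X → . L B] }  — shift, reduce
  I7: { [B → B n X .] }  — reduce
  I8: { [L → B ; .] }  — reduce
  I9: { [B → ; id .] }  — reduce
  I10: { [B → . ; id], [B → . ; n B], [B → . B n X], [B → ; n . B] }  — shift
  I11: { [B → ; n B .], [B → B . n X] }  — shift, reduce

No state contains more than one complete item.

Answer: No reduce-reduce conflicts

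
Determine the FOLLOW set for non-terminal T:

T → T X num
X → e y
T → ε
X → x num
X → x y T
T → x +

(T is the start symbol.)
To compute FOLLOW(T), find every occurrence of T on a right-hand side N → α T β: add FIRST(β) \ {ε}, and if β is empty or nullable also add FOLLOW(N). Iterate to a fixed point.

T is the start symbol, so $ ∈ FOLLOW(T).
In T → T X num: T is followed by X num, add FIRST(X num) \ {ε} = { 'e', 'x' }
In X → x y T: T is at the end, add FOLLOW(X)

The FOLLOW sets referred to above (computed the same way, to a fixed point):
  FOLLOW(X) = { 'num' }

Taking the union: FOLLOW(T) = { $, 'e', 'num', 'x' }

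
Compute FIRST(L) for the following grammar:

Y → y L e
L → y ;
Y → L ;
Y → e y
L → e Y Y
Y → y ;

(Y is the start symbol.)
{ 'e', 'y' }

To compute FIRST(L), examine every production with L on the left-hand side, reading each right-hand side left to right until a non-nullable symbol is reached.

From L → y ;:
  - y is a terminal: add 'y' and stop
From L → e Y Y:
  - e is a terminal: add 'e' and stop

Collecting: FIRST(L) = { 'e', 'y' }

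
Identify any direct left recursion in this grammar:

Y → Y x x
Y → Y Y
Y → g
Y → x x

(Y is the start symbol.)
Yes, Y is left-recursive

Direct left recursion occurs when N → N α for some non-terminal N (the right-hand side begins with the left-hand side itself).

Y → Y x x: LEFT RECURSIVE (starts with Y)
Y → Y Y: LEFT RECURSIVE (starts with Y)
Y → g: starts with g
Y → x x: starts with x

The grammar has direct left recursion on: Y.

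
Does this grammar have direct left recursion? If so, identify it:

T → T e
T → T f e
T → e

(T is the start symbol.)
Direct left recursion occurs when N → N α for some non-terminal N (the right-hand side begins with the left-hand side itself).

T → T e: LEFT RECURSIVE (starts with T)
T → T f e: LEFT RECURSIVE (starts with T)
T → e: starts with e

The grammar has direct left recursion on: T.

Answer: Yes, T is left-recursive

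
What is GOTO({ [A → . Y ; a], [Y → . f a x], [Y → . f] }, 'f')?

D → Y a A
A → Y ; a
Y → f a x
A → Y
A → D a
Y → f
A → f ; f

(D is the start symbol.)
{ [Y → f . a x], [Y → f .] }

GOTO(I, 'f') = CLOSURE({ [A → αX.β] : [A → α.Xβ] ∈ I, X = 'f' })

Items with dot before 'f', with the dot advanced:
  [Y → . f] → [Y → f .]
  [Y → . f a x] → [Y → f . a x]
Closure adds nothing (no advanced item has the dot before a non-terminal).

GOTO = { [Y → f . a x], [Y → f .] }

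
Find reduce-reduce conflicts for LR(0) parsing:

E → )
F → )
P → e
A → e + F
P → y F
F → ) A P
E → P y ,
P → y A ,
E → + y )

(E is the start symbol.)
No reduce-reduce conflicts

Augment with E' → E and build the canonical LR(0) collection (I0 = CLOSURE({[E' → . E]}), then GOTO on every symbol after a dot until no new states appear). It has 20 states:
  I0: { [E → . )], [E → . + y )], [E → . P y ,], [E' → . E], [P → . e], [P → . y A ,], [P → . y F] }  — shift
  I1: { [E → ) .] }  — reduce
  I2: { [E → + . y )] }  — shift
  I3: { [E' → E .] }  — accept
  I4: { [E → P . y ,] }  — shift
  I5: { [P → e .] }  — reduce
  I6: { [A → . e + F], [F → . ) A P], [F → . )], [P → y . A ,], [P → y . F] }  — shift
  I7: { [A → . e + F], [F → ) . A P], [F → ) .] }  — shift, reduce
  I8: { [P → y A . ,] }  — shift
  I9: { [P → y F .] }  — reduce
  I10: { [A → e . + F] }  — shift
  I11: { [A → e + . F], [F → . ) A P], [F → . )] }  — shift
  I12: { [A → e + F .] }  — reduce
  I13: { [P → y A , .] }  — reduce
  I14: { [F → ) A . P], [P → . e], [P → . y A ,], [P → . y F] }  — shift
  I15: { [F → ) A P .] }  — reduce
  I16: { [E → P y . ,] }  — shift
  I17: { [E → P y , .] }  — reduce
  I18: { [E → + y . )] }  — shift
  I19: { [E → + y ) .] }  — reduce

No state contains more than one complete item.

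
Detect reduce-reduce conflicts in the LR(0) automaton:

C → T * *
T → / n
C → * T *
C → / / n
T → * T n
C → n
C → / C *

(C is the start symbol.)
Yes — I10: [C → n .] vs [T → / n .]; I12: [C → / / n .] vs [C → n .]

A reduce-reduce conflict occurs when an LR(0) state has two complete items [A → α .] and [B → β .] — both call for a reduction, and with no lookahead the parser cannot choose between them.

Augment with C' → C and build the canonical LR(0) collection (I0 = CLOSURE({[C' → . C]}), then GOTO on every symbol after a dot until no new states appear). It has 20 states:
  I0: { [C → . * T *], [C → . / / n], [C → . / C *], [C → . T * *], [C → . n], [C' → . C], [T → . * T n], [T → . / n] }  — shift
  I1: { [C → * . T *], [T → * . T n], [T → . * T n], [T → . / n] }  — shift
  I2: { [C → . * T *], [C → . / / n], [C → . / C *], [C → . T * *], [C → . n], [C → / . / n], [C → / . C *], [T → . * T n], [T → . / n], [T → / . n] }  — shift
  I3: { [C' → C .] }  — accept
  I4: { [C → T . * *] }  — shift
  I5: { [C → n .] }  — reduce
  I6: { [C → T * . *] }  — shift
  I7: { [C → T * * .] }  — reduce
  I8: { [C → . * T *], [C → . / / n], [C → . / C *], [C → . T * *], [C → . n], [C → / . / n], [C → / . C *], [C → / / . n], [T → . * T n], [T → . / n], [T → / . n] }  — shift
  I9: { [C → / C . *] }  — shift
  I10: { [C → n .], [T → / n .] }  — 2 reduces
  I11: { [C → / C * .] }  — reduce
  I12: { [C → / / n .], [C → n .], [T → / n .] }  — 3 reduces
  I13: { [T → * . T n], [T → . * T n], [T → . / n] }  — shift
  I14: { [T → / . n] }  — shift
  I15: { [C → * T . *], [T → * T . n] }  — shift
  I16: { [C → * T * .] }  — reduce
  I17: { [T → * T n .] }  — reduce
  I18: { [T → / n .] }  — reduce
  I19: { [T → * T . n] }  — shift

I10 contains complete items [C → n .], [T → / n .] — reduce-reduce conflict.
I12 contains complete items [C → / / n .], [C → n .], [T → / n .] — reduce-reduce conflict.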